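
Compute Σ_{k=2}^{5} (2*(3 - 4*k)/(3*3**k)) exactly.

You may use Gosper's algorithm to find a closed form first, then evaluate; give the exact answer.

The ratio is (4*k + 1)/(3*(4*k - 3)).
Gosper form: A/B · C(k+1)/C(k) with A=1/3, B=1, C=k - 3/4.
Key eq: (1/3)·f(k+1) = (1)·f(k) + (k - 3/4).
From deg A=0, deg B=0, deg C=1: d=1.
Solve for f: f(k) = -3*(4*k - 1)/8 (degree 1 ≤ 1).
Then R = B(k−1)f/C = -3*(4*k - 1)/(2*(4*k - 3)), so s_k = R(k)·t_k = (4*k - 1)/3**k.
Verify: 2*(3 - 4*k)/(3*3**k) matches t_k.
Sum = s_(6) − s_(2); s_(6) = 23/729, s_(2) = 7/9 ⇒ -544/729.

Σ = -544/729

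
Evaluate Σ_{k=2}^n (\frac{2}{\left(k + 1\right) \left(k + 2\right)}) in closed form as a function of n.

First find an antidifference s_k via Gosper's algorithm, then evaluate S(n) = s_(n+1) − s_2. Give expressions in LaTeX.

Compute t_(k+1)/t_k: get (k + 1)/(k + 3).
Normal form (A,B,C) = (k + 1, k + 3, 1).
Set up (k + 1)·f(k+1) − (k + 2)·f(k) − (1) = 0.
From deg A=1, deg B=1, deg C=0: d=1.
Coefficient equations give f(k) = k.
Then R = B(k−1)f/C = k*(k + 2), so s_k = R(k)·t_k = 2*k/(k + 1).
Verify: 2/(k**2 + 3*k + 2) matches t_k.
s_(n+1) = 2*(n + 1)/(n + 2) and s_(2) = 4/3, so S(n) = 2*(n - 1)/(3*(n + 2)).

S(n) = \frac{2 \left(n - 1\right)}{3 \left(n + 2\right)}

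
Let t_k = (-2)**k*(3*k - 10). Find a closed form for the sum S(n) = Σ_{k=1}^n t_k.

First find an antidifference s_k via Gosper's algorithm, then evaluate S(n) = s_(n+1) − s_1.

Ratio r(k) = 2*(7 - 3*k)/(3*k - 10).
A = -2, B = 1, C = k - 10/3.
f must satisfy (-2)·f(k+1) − (1)·f(k) = k - 10/3.
d = 1 from the (0,0,1) case.
Solving with deg f ≤ 1: f(k) = -(k - 4)/3.
Then R = B(k−1)f/C = -(k - 4)/(3*k - 10), so s_k = R(k)·t_k = (-2)**k*(4 - k).
Verify: (-2)**k*(3*k - 10) matches t_k.
Evaluate: s_(n+1) = (-2)**(n + 1)*(3 - n); subtract s_(1) = -6 ⇒ S(n) = 2*(-2)**n*n - 6*(-2)**n + 6.

S(n) = 2*(-2)**n*n - 6*(-2)**n + 6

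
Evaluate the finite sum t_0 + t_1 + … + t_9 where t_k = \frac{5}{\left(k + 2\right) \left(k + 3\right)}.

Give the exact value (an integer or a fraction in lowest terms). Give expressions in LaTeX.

r(k) = (k + 2)/(k + 4) after simplifying.
Normal form (A,B,C) = (k + 2, k + 4, 1).
Solve (k + 2)·f(k+1) − (k + 3)·f(k) = 1.
Degrees (1,1,0) ⇒ d ≤ 1.
Match coefficients ⇒ f(k) = k/2.
So s_k = (B(k−1)f/C)·t_k = (k*(k + 3)/2)·t_k = 5*k/(2*(k + 2)).
Check: Δs_k = 5/(k**2 + 5*k + 6). ✓
Telescoping: Σ = s_(10) − s_(0) = 25/12 − (0) = 25/12.

Σ = 25/12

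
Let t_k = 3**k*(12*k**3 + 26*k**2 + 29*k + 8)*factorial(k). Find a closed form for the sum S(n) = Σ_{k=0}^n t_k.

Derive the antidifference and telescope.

Ratio r(k) = 3*(12*k**4 + 74*k**3 + 179*k**2 + 192*k + 75)/(12*k**3 + 26*k**2 + 29*k + 8).
Take A(k)=3*k + 3, B(k)=1, C(k)=k**3 + 13*k**2/6 + 29*k/12 + 2/3.
Solve (3*k + 3)·f(k+1) − (1)·f(k) = k**3 + 13*k**2/6 + 29*k/12 + 2/3.
d = 2 from the (1,0,3) case.
Solve for f: f(k) = (4*k**2 - 2*k + 1)/12 (degree 2 ≤ 2).
Get s_k = R·t_k = 3**k*(4*k**2 - 2*k + 1)*factorial(k) with R(k) = B(k−1)f(k)/C(k) = (4*k**2 - 2*k + 1)/(12*k**3 + 26*k**2 + 29*k + 8).
Verify: 3**k*(12*k**3 + 26*k**2 + 29*k + 8)*factorial(k) matches t_k.
Evaluate: s_(n+1) = 3**(n + 1)*(4*n**2 + 6*n + 3)*factorial(n + 1); subtract s_(0) = 1 ⇒ S(n) = 12*3**n*n**3*factorial(n) + 30*3**n*n**2*factorial(n) + 27*3**n*n*factorial(n) + 9*3**n*factorial(n) - 1.

S(n) = 12*3**n*n**3*factorial(n) + 30*3**n*n**2*factorial(n) + 27*3**n*n*factorial(n) + 9*3**n*factorial(n) - 1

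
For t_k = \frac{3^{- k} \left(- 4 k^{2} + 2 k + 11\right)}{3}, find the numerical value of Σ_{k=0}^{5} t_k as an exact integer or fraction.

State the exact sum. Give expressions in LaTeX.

t_(k+1)/t_k = (4*k**2 + 6*k - 9)/(3*(4*k**2 - 2*k - 11)).
Factor: A=1/3; B=1; C=k**2 - k/2 - 11/4.
Key eq: (1/3)·f(k+1) = (1)·f(k) + (k**2 - k/2 - 11/4).
d = 2 from the (0,0,2) case.
Solve for f: f(k) = -3*(2*k**2 + k - 4)/4 (degree 2 ≤ 2).
Certificate R = B(k−1)f/C = -3*(2*k**2 + k - 4)/(4*k**2 - 2*k - 11) gives s_k = (2*k**2 + k - 4)/3**k.
s_(k+1) − s_k = (-4*k**2 + 2*k + 11)/(3*3**k) = t_k.
Sum = s_(6) − s_(0); s_(6) = 74/729, s_(0) = -4 ⇒ 2990/729.

Σ = 2990/729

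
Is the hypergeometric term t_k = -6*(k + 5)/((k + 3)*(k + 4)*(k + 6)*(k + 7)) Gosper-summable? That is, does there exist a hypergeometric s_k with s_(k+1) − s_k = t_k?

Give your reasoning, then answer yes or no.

Yes. s_k = k*(-k - 9)/(6*(k**2 + 9*k + 18)).

r(k) = (k + 3)*(k + 6)**2/((k + 5)**2*(k + 8)) after simplifying.
Normal form (A,B,C) = (k + 3, k + 8, k**2 + 10*k + 25).
f must satisfy (k + 3)·f(k+1) − (k + 7)·f(k) = k**2 + 10*k + 25.
Bound: deg f ≤ 4.
Solve for f: f(k) = k*(k + 4)*(k + 5)*(k + 9)/36 (degree 4 ≤ 4).
Then R = B(k−1)f/C = k*(k + 4)*(k + 7)*(k + 9)/(36*(k + 5)), so s_k = R(k)·t_k = k*(-k - 9)/(6*(k**2 + 9*k + 18)).
Check: Δs_k = 6*(-k - 5)/(k**4 + 20*k**3 + 145*k**2 + 450*k + 504). ✓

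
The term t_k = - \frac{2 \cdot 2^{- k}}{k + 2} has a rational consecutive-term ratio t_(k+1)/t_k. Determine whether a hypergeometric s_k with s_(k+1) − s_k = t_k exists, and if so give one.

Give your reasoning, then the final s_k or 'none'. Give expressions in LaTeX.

The ratio is (k + 2)/(2*(k + 3)).
Normal form (A,B,C) = (k/2 + 1, k + 3, 1).
Key eq: (k/2 + 1)·f(k+1) = (k + 2)·f(k) + (1).
deg f ≤ -1 (via 1,1,0).
deg f ≤ -1 is impossible — no certificate.

none (Gosper's algorithm certifies no s_k)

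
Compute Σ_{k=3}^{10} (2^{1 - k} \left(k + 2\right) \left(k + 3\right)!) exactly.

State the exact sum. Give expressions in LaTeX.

Step 1: r(k) = (k + 3)*(k + 4)/(2*(k + 2)).
Take A(k)=k/2 + 2, B(k)=1, C(k)=k + 2.
Solve (k/2 + 2)·f(k+1) − (1)·f(k) = k + 2.
Bound: deg f ≤ 0.
A polynomial solution: f(k) = 2.
R(k) = B(k−1)·f(k)/C(k) = 2/(k + 2); s_k = R·t_k = 2**(2 - k)*factorial(k + 3).
Δs = 2**(1 - k)*(k + 2)*factorial(k + 3), as required.
Σ_(k=3)^(10) t_k = s_(11) − s_(3) = 170270100 − (360) = 170269740.

Σ = 170269740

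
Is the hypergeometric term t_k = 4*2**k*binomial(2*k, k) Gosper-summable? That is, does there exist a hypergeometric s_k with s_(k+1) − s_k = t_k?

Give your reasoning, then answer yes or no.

t_(k+1)/t_k = 4*(2*k + 1)/(k + 1).
Gosper form: A/B · C(k+1)/C(k) with A=8*k + 4, B=k + 1, C=1.
f must satisfy (8*k + 4)·f(k+1) − (k)·f(k) = 1.
Bound: deg f ≤ -1.
Bound -1 < 0, so the key equation has no polynomial solution.

No. Not Gosper-summable.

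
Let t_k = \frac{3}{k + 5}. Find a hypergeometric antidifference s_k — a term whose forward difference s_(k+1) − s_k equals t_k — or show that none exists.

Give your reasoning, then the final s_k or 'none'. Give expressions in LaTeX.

Ratio r(k) = (k + 5)/(k + 6).
Normal form (A,B,C) = (k + 5, k + 6, 1).
Set up (k + 5)·f(k+1) − (k + 5)·f(k) − (1) = 0.
d = 0 from the (1,1,0) case.
Generic f = c0 gives residual -1; -1 = 0 cannot hold, so t_k is not Gosper-summable.

not Gosper-summable; s_k does not exist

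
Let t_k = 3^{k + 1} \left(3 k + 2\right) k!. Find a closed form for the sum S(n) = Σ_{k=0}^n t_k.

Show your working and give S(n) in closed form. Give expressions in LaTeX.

Compute t_(k+1)/t_k: get 3*(k + 1)*(3*k + 5)/(3*k + 2).
Take A(k)=3*k + 3, B(k)=1, C(k)=k + 2/3.
Set up (3*k + 3)·f(k+1) − (1)·f(k) − (k + 2/3) = 0.
Degrees (1,0,1) ⇒ d ≤ 0.
A polynomial solution: f(k) = 1/3.
Get s_k = R·t_k = 3**(k + 1)*factorial(k) with R(k) = B(k−1)f(k)/C(k) = 1/(3*k + 2).
Check: Δs_k = 3**(k + 1)*(3*k + 2)*factorial(k). ✓
Evaluate: s_(n+1) = 3**(n + 2)*factorial(n + 1); subtract s_(0) = 3 ⇒ S(n) = 9*3**n*factorial(n + 1) - 3.

S(n) = 9 \cdot 3^{n} \left(n + 1\right)! - 3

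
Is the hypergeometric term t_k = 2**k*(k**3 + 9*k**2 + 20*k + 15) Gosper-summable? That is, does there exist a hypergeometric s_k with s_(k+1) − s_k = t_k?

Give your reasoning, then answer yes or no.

r(k) = 2*(k**3 + 12*k**2 + 41*k + 45)/(k**3 + 9*k**2 + 20*k + 15) after simplifying.
A = 2, B = 1, C = k**3 + 9*k**2 + 20*k + 15.
f must satisfy (2)·f(k+1) − (1)·f(k) = k**3 + 9*k**2 + 20*k + 15.
Degrees (0,0,3) ⇒ d ≤ 3.
Match coefficients ⇒ f(k) = k**3 + 3*k**2 + 2*k + 3.
Certificate R = B(k−1)f/C = (k**3 + 3*k**2 + 2*k + 3)/(k**3 + 9*k**2 + 20*k + 15) gives s_k = 2**k*(k**3 + 3*k**2 + 2*k + 3).
Δs = 2**k*(k**3 + 9*k**2 + 20*k + 15), as required.

Yes. s_k = 2**k*(k**3 + 3*k**2 + 2*k + 3).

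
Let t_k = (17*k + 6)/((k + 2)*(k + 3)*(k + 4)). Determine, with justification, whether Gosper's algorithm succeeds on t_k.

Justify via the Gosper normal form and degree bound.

Yes. s_k = k*(10*k - 1)/(3*(k + 2)*(k + 3)).

The ratio is (k + 2)*(17*k + 23)/((k + 5)*(17*k + 6)).
Normal form (A,B,C) = (k + 2, k + 5, k + 6/17).
Set up (k + 2)·f(k+1) − (k + 4)·f(k) − (k + 6/17) = 0.
deg f ≤ 2 (via 1,1,1).
A polynomial solution: f(k) = k*(10*k - 1)/51.
R(k) = B(k−1)·f(k)/C(k) = k*(k + 4)*(10*k - 1)/(3*(17*k + 6)); s_k = R·t_k = k*(10*k - 1)/(3*(k + 2)*(k + 3)).
Δs = (17*k + 6)/(k**3 + 9*k**2 + 26*k + 24), as required.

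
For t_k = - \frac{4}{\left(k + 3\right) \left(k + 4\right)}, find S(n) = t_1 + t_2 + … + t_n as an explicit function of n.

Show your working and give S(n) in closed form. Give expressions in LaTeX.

S(n) = - \frac{n}{n + 4}

The ratio is (k + 3)/(k + 5).
Normal form (A,B,C) = (k + 3, k + 5, 1).
Need (k + 3)·f(k+1) − (k + 4)·f(k) = 1.
d = 1 from the (1,1,0) case.
Solving with deg f ≤ 1: f(k) = k/3.
So s_k = (B(k−1)f/C)·t_k = (k*(k + 4)/3)·t_k = -4*k/(3*k + 9).
Δs = -4/(k**2 + 7*k + 12), as required.
s_(n+1) = 4*(-n - 1)/(3*(n + 4)) and s_(1) = -1/3, so S(n) = -n/(n + 4).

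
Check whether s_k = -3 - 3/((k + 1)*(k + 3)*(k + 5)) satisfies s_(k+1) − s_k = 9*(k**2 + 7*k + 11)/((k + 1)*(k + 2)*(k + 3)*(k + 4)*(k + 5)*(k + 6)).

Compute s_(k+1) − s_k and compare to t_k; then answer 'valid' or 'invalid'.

valid; difference matches t_k

s_(k+1) = -3 - 3/((k + 2)*(k + 4)*(k + 6))
s_(k+1) − s_k = 9*(k**2 + 7*k + 11)/(k**6 + 21*k**5 + 175*k**4 + 735*k**3 + 1624*k**2 + 1764*k + 720)
(s_(k+1) − s_k) − t_k = 0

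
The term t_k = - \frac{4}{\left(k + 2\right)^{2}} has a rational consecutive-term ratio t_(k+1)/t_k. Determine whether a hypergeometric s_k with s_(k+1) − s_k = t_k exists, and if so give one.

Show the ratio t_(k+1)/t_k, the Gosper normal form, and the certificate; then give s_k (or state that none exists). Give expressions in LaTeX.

Ratio r(k) = (k + 2)**2/(k + 3)**2.
A = k**2 + 4*k + 4, B = k**2 + 6*k + 9, C = 1.
f must satisfy (k**2 + 4*k + 4)·f(k+1) − (k**2 + 4*k + 4)·f(k) = 1.
Bound: deg f ≤ 0.
Write f(k) = c0. Then LHS − RHS = -1, requiring -1 = 0: contradictory. No certificate.

not Gosper-summable; s_k does not exist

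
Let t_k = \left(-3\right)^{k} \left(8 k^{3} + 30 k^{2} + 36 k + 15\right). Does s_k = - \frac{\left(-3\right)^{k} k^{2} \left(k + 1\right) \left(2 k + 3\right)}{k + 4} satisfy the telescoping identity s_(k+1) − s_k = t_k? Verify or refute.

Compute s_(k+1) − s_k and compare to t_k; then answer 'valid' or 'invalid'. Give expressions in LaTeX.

Invalid: residual \frac{\left(-3\right)^{k + 1} \left(8 k^{4} + 64 k^{3} + 159 k^{2} + 159 k + 60\right)}{k^{2} + 9 k + 20} ≠ 0.

s_(k+1) = 3*(-3)**k*(k + 1)**2*(k + 2)*(2*k + 5)/(k + 5)
s_(k+1) − s_k = (-3)**k*(8*k**5 + 78*k**4 + 274*k**3 + 462*k**2 + 378*k + 120)/(k**2 + 9*k + 20)
(s_(k+1) − s_k) − t_k = (-3)**(k + 1)*(8*k**4 + 64*k**3 + 159*k**2 + 159*k + 60)/(k**2 + 9*k + 20)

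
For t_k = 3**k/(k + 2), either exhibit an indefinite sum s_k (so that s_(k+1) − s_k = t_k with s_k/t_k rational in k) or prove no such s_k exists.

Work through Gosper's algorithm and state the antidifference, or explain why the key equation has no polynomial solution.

Step 1: r(k) = 3*(k + 2)/(k + 3).
So A=3*k + 6 and B=k + 3, with C=1.
Need (3*k + 6)·f(k+1) − (k + 2)·f(k) = 1.
Degrees (1,1,0) ⇒ d ≤ -1.
Bound -1 < 0, so the key equation has no polynomial solution.

none — t_k is not Gosper-summable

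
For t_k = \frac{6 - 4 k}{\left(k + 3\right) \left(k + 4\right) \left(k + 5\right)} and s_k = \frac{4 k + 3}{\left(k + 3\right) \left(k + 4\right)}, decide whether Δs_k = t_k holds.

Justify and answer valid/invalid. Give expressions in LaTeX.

s_(k+1) = (4*k + 7)/((k + 4)*(k + 5))
s_(k+1) − s_k = 2*(3 - 2*k)/(k**3 + 12*k**2 + 47*k + 60)
(s_(k+1) − s_k) − t_k = 0

valid; difference matches t_k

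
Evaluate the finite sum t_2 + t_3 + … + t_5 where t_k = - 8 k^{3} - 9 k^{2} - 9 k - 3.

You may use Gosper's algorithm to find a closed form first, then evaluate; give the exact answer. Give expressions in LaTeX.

Σ = -2416

Compute t_(k+1)/t_k: get (8*k**3 + 33*k**2 + 51*k + 29)/(8*k**3 + 9*k**2 + 9*k + 3).
A = 1, B = 1, C = k**3 + 9*k**2/8 + 9*k/8 + 3/8.
Solve (1)·f(k+1) − (1)·f(k) = k**3 + 9*k**2/8 + 9*k/8 + 3/8.
d = 4 from the (0,0,3) case.
Solving with deg f ≤ 4: f(k) = k**2*(2*k**2 - k + 2)/8.
Certificate R = B(k−1)f/C = k**2*(2*k**2 - k + 2)/(8*k**3 + 9*k**2 + 9*k + 3) gives s_k = k**2*(-2*k**2 + k - 2).
s_(k+1) − s_k = -8*k**3 - 9*k**2 - 9*k - 3 = t_k.
Sum = s_(6) − s_(2); s_(6) = -2448, s_(2) = -32 ⇒ -2416.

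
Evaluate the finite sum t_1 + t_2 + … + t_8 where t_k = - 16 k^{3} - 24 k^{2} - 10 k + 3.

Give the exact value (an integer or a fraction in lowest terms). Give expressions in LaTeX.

Compute t_(k+1)/t_k: get (16*k**3 + 72*k**2 + 106*k + 47)/(16*k**3 + 24*k**2 + 10*k - 3).
So A=1 and B=1, with C=k**3 + 3*k**2/2 + 5*k/8 - 3/16.
f must satisfy (1)·f(k+1) − (1)·f(k) = k**3 + 3*k**2/2 + 5*k/8 - 3/16.
From deg A=0, deg B=0, deg C=3: d=4.
Solving with deg f ≤ 4: f(k) = k*(4*k**3 - 3*k - 4)/16.
Then R = B(k−1)f/C = k*(4*k**3 - 3*k - 4)/(16*k**3 + 24*k**2 + 10*k - 3), so s_k = R(k)·t_k = k*(-4*k**3 + 3*k + 4).
Check: Δs_k = -16*k**3 - 24*k**2 - 10*k + 3. ✓
Telescoping: Σ = s_(9) − s_(1) = -25965 − (3) = -25968.

Σ = -25968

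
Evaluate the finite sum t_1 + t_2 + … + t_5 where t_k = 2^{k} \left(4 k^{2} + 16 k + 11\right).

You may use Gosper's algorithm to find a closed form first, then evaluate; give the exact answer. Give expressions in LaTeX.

Compute t_(k+1)/t_k: get 2*(4*k**2 + 24*k + 31)/(4*k**2 + 16*k + 11).
A = 2, B = 1, C = k**2 + 4*k + 11/4.
f must satisfy (2)·f(k+1) − (1)·f(k) = k**2 + 4*k + 11/4.
d = 2 from the (0,0,2) case.
Solve for f: f(k) = (4*k**2 + 3)/4 (degree 2 ≤ 2).
Then R = B(k−1)f/C = (4*k**2 + 3)/(4*k**2 + 16*k + 11), so s_k = R(k)·t_k = 2**k*(4*k**2 + 3).
Verify: 2**k*(4*k**2 + 16*k + 11) matches t_k.
Σ_(k=1)^(5) t_k = s_(6) − s_(1) = 9408 − (14) = 9394.

Σ = 9394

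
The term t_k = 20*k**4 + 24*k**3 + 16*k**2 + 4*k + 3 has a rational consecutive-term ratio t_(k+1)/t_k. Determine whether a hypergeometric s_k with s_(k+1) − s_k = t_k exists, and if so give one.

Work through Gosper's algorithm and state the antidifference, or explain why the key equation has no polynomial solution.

The ratio is (20*k**4 + 104*k**3 + 208*k**2 + 188*k + 67)/(20*k**4 + 24*k**3 + 16*k**2 + 4*k + 3).
Take A(k)=1, B(k)=1, C(k)=k**4 + 6*k**3/5 + 4*k**2/5 + k/5 + 3/20.
Set up (1)·f(k+1) − (1)·f(k) − (k**4 + 6*k**3/5 + 4*k**2/5 + k/5 + 3/20) = 0.
d = 5 from the (0,0,4) case.
Coefficient equations give f(k) = k*(4*k**4 - 4*k**3 + 3)/20.
So s_k = (B(k−1)f/C)·t_k = (k*(4*k**4 - 4*k**3 + 3)/(20*k**4 + 24*k**3 + 16*k**2 + 4*k + 3))·t_k = k*(4*k**4 - 4*k**3 + 3).
Verify: 20*k**4 + 24*k**3 + 16*k**2 + 4*k + 3 matches t_k.

s_k = k*(4*k**4 - 4*k**3 + 3)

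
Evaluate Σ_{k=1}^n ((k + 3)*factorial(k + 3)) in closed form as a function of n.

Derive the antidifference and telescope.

S(n) = factorial(n + 4) - 24

t_(k+1)/t_k = (k + 4)**2/(k + 3).
Take A(k)=k + 4, B(k)=1, C(k)=k + 3.
Solve (k + 4)·f(k+1) − (1)·f(k) = k + 3.
deg f ≤ 0 (via 1,0,1).
A polynomial solution: f(k) = 1.
So s_k = (B(k−1)f/C)·t_k = (1/(k + 3))·t_k = factorial(k + 3).
Check: Δs_k = (k + 3)*factorial(k + 3). ✓
s_(n+1) = factorial(n + 4) and s_(1) = 24, so S(n) = factorial(n + 4) - 24.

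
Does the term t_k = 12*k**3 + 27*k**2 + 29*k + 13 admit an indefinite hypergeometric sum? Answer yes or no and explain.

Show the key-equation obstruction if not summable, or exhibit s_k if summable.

Yes. s_k = k*(3*k**3 + 3*k**2 + 4*k + 3).

Compute t_(k+1)/t_k: get (12*k**3 + 63*k**2 + 119*k + 81)/(12*k**3 + 27*k**2 + 29*k + 13).
Normal form (A,B,C) = (1, 1, k**3 + 9*k**2/4 + 29*k/12 + 13/12).
Set up (1)·f(k+1) − (1)·f(k) − (k**3 + 9*k**2/4 + 29*k/12 + 13/12) = 0.
deg f ≤ 4 (via 0,0,3).
Coefficient equations give f(k) = k*(3*k**3 + 3*k**2 + 4*k + 3)/12.
Get s_k = R·t_k = k*(3*k**3 + 3*k**2 + 4*k + 3) with R(k) = B(k−1)f(k)/C(k) = k*(3*k**3 + 3*k**2 + 4*k + 3)/(12*k**3 + 27*k**2 + 29*k + 13).
s_(k+1) − s_k = 12*k**3 + 27*k**2 + 29*k + 13 = t_k.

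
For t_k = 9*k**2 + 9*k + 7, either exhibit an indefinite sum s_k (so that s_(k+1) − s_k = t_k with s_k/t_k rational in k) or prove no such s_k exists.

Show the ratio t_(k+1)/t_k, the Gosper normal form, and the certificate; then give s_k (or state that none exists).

s_k = k*(3*k**2 + 4)

t_(k+1)/t_k = (9*k**2 + 27*k + 25)/(9*k**2 + 9*k + 7).
Gosper form: A/B · C(k+1)/C(k) with A=1, B=1, C=k**2 + k + 7/9.
f must satisfy (1)·f(k+1) − (1)·f(k) = k**2 + k + 7/9.
Degrees (0,0,2) ⇒ d ≤ 3.
Solving with deg f ≤ 3: f(k) = k*(3*k**2 + 4)/9.
R(k) = B(k−1)·f(k)/C(k) = k*(3*k**2 + 4)/(9*k**2 + 9*k + 7); s_k = R·t_k = k*(3*k**2 + 4).
s_(k+1) − s_k = 9*k**2 + 9*k + 7 = t_k.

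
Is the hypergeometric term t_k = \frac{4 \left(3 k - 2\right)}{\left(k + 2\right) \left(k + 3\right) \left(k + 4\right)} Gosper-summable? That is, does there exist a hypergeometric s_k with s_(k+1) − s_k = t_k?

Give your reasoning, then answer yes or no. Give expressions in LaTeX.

Ratio r(k) = (k + 2)*(3*k + 1)/((k + 5)*(3*k - 2)).
Normal form (A,B,C) = (k + 2, k + 5, k - 2/3).
Set up (k + 2)·f(k+1) − (k + 4)·f(k) − (k - 2/3) = 0.
From deg A=1, deg B=1, deg C=1: d=2.
Coefficient equations give f(k) = k*(k - 4)/9.
Get s_k = R·t_k = 4*k*(k - 4)/(3*(k + 2)*(k + 3)) with R(k) = B(k−1)f(k)/C(k) = k*(k - 4)*(k + 4)/(3*(3*k - 2)).
s_(k+1) − s_k = 4*(3*k - 2)/(k**3 + 9*k**2 + 26*k + 24) = t_k.

Yes. s_k = \frac{4 k \left(k - 4\right)}{3 \left(k + 2\right) \left(k + 3\right)}.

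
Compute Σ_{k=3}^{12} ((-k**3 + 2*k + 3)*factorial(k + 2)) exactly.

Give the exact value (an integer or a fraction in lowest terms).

Σ = -156920924160000

The ratio is (k + 3)*(2*k - (k + 1)**3 + 5)/(-k**3 + 2*k + 3).
Factor: A=k + 3; B=1; C=k**3 - 2*k - 3.
f must satisfy (k + 3)·f(k+1) − (1)·f(k) = k**3 - 2*k - 3.
deg f ≤ 2 (via 1,0,3).
Match coefficients ⇒ f(k) = (k - 3)*(k - 1).
Then R = B(k−1)f/C = (k - 3)*(k - 1)/(k**3 - 2*k - 3), so s_k = R(k)·t_k = -(k - 3)*(k - 1)*factorial(k + 2).
Verify: (-k**3 + 2*k + 3)*factorial(k + 2) matches t_k.
Σ_(k=3)^(12) t_k = s_(13) − s_(3) = -156920924160000 − (0) = -156920924160000.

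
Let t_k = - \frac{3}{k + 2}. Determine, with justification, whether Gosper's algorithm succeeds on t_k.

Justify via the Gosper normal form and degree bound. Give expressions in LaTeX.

Ratio r(k) = (k + 2)/(k + 3).
Gosper form: A/B · C(k+1)/C(k) with A=k + 2, B=k + 3, C=1.
Solve (k + 2)·f(k+1) − (k + 2)·f(k) = 1.
d = 0 from the (1,1,0) case.
Put f(k) = c0: A·f(k+1) − B(k−1)·f(k) − C = -1; need -1 = 0 — inconsistent ⇒ no f, not summable.

No — the linear system for f has no solution.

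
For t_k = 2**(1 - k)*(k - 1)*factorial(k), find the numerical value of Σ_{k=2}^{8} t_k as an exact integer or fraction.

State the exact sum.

t_(k+1)/t_k = k*(k + 1)/(2*(k - 1)).
So A=k/2 + 1/2 and B=1, with C=k - 1.
f must satisfy (k/2 + 1/2)·f(k+1) − (1)·f(k) = k - 1.
Degrees (1,0,1) ⇒ d ≤ 0.
Solving with deg f ≤ 0: f(k) = 2.
Then R = B(k−1)f/C = 2/(k - 1), so s_k = R(k)·t_k = 2**(2 - k)*factorial(k).
Verify: 2**(1 - k)*(k - 1)*factorial(k) matches t_k.
Telescoping: Σ = s_(9) − s_(2) = 2835 − (2) = 2833.

Σ = 2833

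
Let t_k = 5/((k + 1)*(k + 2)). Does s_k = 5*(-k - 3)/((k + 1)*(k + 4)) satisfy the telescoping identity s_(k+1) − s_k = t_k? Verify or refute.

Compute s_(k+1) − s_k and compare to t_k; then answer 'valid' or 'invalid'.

s_(k+1) = 5*(-k - 4)/((k + 2)*(k + 5))
s_(k+1) − s_k = 5*(k**2 + 7*k + 14)/(k**4 + 12*k**3 + 49*k**2 + 78*k + 40)
(s_(k+1) − s_k) − t_k = 10*(-k - 3)/(k**4 + 12*k**3 + 49*k**2 + 78*k + 40)

Invalid: residual 10*(-k - 3)/(k**4 + 12*k**3 + 49*k**2 + 78*k + 40) ≠ 0.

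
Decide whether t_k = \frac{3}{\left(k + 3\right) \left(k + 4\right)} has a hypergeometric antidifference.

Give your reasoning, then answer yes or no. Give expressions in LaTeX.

Yes. s_k = \frac{k}{k + 3}.

t_(k+1)/t_k = (k + 3)/(k + 5).
So A=k + 3 and B=k + 5, with C=1.
Solve (k + 3)·f(k+1) − (k + 4)·f(k) = 1.
From deg A=1, deg B=1, deg C=0: d=1.
A polynomial solution: f(k) = k/3.
So s_k = (B(k−1)f/C)·t_k = (k*(k + 4)/3)·t_k = k/(k + 3).
s_(k+1) − s_k = 3/(k**2 + 7*k + 12) = t_k.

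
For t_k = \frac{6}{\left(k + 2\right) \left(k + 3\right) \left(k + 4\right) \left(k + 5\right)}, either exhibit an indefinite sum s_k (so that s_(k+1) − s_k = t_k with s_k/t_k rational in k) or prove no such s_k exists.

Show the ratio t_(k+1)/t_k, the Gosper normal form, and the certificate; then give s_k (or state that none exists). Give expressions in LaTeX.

s_k = \frac{k \left(k^{2} + 9 k + 26\right)}{12 \left(k + 2\right) \left(k + 3\right) \left(k + 4\right)}

Ratio r(k) = (k + 2)/(k + 6).
Take A(k)=k + 2, B(k)=k + 6, C(k)=1.
Need (k + 2)·f(k+1) − (k + 5)·f(k) = 1.
d = 3 from the (1,1,0) case.
Solving with deg f ≤ 3: f(k) = k*(k**2 + 9*k + 26)/72.
Then R = B(k−1)f/C = k*(k + 5)*(k**2 + 9*k + 26)/72, so s_k = R(k)·t_k = k*(k**2 + 9*k + 26)/(12*(k + 2)*(k + 3)*(k + 4)).
s_(k+1) − s_k = 6/(k**4 + 14*k**3 + 71*k**2 + 154*k + 120) = t_k.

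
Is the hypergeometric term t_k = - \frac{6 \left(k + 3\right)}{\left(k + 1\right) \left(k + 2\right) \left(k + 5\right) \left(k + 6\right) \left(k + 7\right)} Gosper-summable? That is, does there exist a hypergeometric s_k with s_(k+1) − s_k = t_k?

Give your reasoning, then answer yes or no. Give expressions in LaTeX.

Yes. s_k = \frac{k \left(- k^{2} - 12 k - 41\right)}{15 \left(k^{3} + 12 k^{2} + 41 k + 30\right)}.

t_(k+1)/t_k = (k + 1)*(k + 4)*(k + 5)/((k + 3)**2*(k + 8)).
Gosper form: A/B · C(k+1)/C(k) with A=k + 1, B=k + 8, C=k**3 + 10*k**2 + 33*k + 36.
Key eq: (k + 1)·f(k+1) = (k + 7)·f(k) + (k**3 + 10*k**2 + 33*k + 36).
Degrees (1,1,3) ⇒ d ≤ 6.
A polynomial solution: f(k) = k*(k + 2)*(k + 3)*(k + 4)*(k**2 + 12*k + 41)/90.
Certificate R = B(k−1)f/C = k*(k + 2)*(k + 7)*(k**2 + 12*k + 41)/(90*(k + 3)) gives s_k = k*(-k**2 - 12*k - 41)/(15*(k**3 + 12*k**2 + 41*k + 30)).
Check: Δs_k = 6*(-k - 3)/(k**5 + 21*k**4 + 163*k**3 + 567*k**2 + 844*k + 420). ✓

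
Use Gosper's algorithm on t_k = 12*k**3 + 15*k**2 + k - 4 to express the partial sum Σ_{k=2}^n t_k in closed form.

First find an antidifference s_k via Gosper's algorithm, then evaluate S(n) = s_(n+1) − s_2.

r(k) = (12*k**3 + 51*k**2 + 67*k + 24)/(12*k**3 + 15*k**2 + k - 4) after simplifying.
Gosper form: A/B · C(k+1)/C(k) with A=1, B=1, C=k**3 + 5*k**2/4 + k/12 - 1/3.
Key eq: (1)·f(k+1) = (1)·f(k) + (k**3 + 5*k**2/4 + k/12 - 1/3).
d = 4 from the (0,0,3) case.
Solving with deg f ≤ 4: f(k) = k*(3*k**3 - k**2 - 4*k - 2)/12.
So s_k = (B(k−1)f/C)·t_k = (k*(3*k**3 - k**2 - 4*k - 2)/(12*k**3 + 15*k**2 + k - 4))·t_k = k*(3*k**3 - k**2 - 4*k - 2).
s_(k+1) − s_k = 12*k**3 + 15*k**2 + k - 4 = t_k.
Telescope: S(n) = s_(n+1) − s_(2) = 3*n**4 + 11*n**3 + 11*n**2 - n - 4 − (20) = 3*n**4 + 11*n**3 + 11*n**2 - n - 24.

S(n) = 3*n**4 + 11*n**3 + 11*n**2 - n - 24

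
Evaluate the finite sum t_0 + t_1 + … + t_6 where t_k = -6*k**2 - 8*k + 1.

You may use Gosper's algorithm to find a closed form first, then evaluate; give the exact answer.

Compute t_(k+1)/t_k: get (6*k**2 + 20*k + 13)/(6*k**2 + 8*k - 1).
A = 1, B = 1, C = k**2 + 4*k/3 - 1/6.
Set up (1)·f(k+1) − (1)·f(k) − (k**2 + 4*k/3 - 1/6) = 0.
Degrees (0,0,2) ⇒ d ≤ 3.
Solve for f: f(k) = k*(2*k**2 + k - 4)/6 (degree 3 ≤ 3).
Get s_k = R·t_k = k*(-2*k**2 - k + 4) with R(k) = B(k−1)f(k)/C(k) = k*(2*k**2 + k - 4)/(6*k**2 + 8*k - 1).
Verify: -6*k**2 - 8*k + 1 matches t_k.
Telescoping: Σ = s_(7) − s_(0) = -707 − (0) = -707.

Σ = -707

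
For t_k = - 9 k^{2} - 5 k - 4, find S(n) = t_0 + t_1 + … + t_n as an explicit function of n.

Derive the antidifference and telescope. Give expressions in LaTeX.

S(n) = - 3 n^{3} - 7 n^{2} - 8 n - 4

The ratio is (9*k**2 + 23*k + 18)/(9*k**2 + 5*k + 4).
Factor: A=1; B=1; C=k**2 + 5*k/9 + 4/9.
Key eq: (1)·f(k+1) = (1)·f(k) + (k**2 + 5*k/9 + 4/9).
d = 3 from the (0,0,2) case.
Solve for f: f(k) = k*(3*k**2 - 2*k + 3)/9 (degree 3 ≤ 3).
So s_k = (B(k−1)f/C)·t_k = (k*(3*k**2 - 2*k + 3)/(9*k**2 + 5*k + 4))·t_k = k*(-3*k**2 + 2*k - 3).
Verify: -9*k**2 - 5*k - 4 matches t_k.
s_(n+1) = -3*n**3 - 7*n**2 - 8*n - 4 and s_(0) = 0, so S(n) = -3*n**3 - 7*n**2 - 8*n - 4.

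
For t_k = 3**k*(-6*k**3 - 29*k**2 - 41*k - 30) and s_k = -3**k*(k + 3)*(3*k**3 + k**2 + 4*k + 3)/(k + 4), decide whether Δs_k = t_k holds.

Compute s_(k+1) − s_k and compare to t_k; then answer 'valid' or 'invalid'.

Invalid: residual 3**k*(6*k**4 + 50*k**3 + 156*k**2 + 190*k + 117)/(k**2 + 9*k + 20) ≠ 0.

s_(k+1) = -3**(k + 1)*(k + 4)*(4*k + 3*(k + 1)**3 + (k + 1)**2 + 7)/(k + 5)
s_(k+1) − s_k = 3**k*(-6*k**5 - 77*k**4 - 372*k**3 - 823*k**2 - 900*k - 483)/(k**2 + 9*k + 20)
(s_(k+1) − s_k) − t_k = 3**k*(6*k**4 + 50*k**3 + 156*k**2 + 190*k + 117)/(k**2 + 9*k + 20)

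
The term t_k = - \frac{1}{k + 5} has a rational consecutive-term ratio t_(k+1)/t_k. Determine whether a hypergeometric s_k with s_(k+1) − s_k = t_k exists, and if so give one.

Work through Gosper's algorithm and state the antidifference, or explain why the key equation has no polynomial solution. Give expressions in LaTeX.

Compute t_(k+1)/t_k: get (k + 5)/(k + 6).
Gosper form: A/B · C(k+1)/C(k) with A=k + 5, B=k + 6, C=1.
Set up (k + 5)·f(k+1) − (k + 5)·f(k) − (1) = 0.
Bound: deg f ≤ 0.
Write f(k) = c0. Then LHS − RHS = -1, requiring -1 = 0: contradictory. No certificate.

not Gosper-summable; s_k does not exist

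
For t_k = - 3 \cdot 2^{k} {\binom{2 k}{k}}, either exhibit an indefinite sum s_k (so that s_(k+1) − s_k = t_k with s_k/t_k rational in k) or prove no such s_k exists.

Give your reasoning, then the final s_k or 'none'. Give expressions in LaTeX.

The ratio is 4*(2*k + 1)/(k + 1).
So A=8*k + 4 and B=k + 1, with C=1.
Solve (8*k + 4)·f(k+1) − (k)·f(k) = 1.
Degrees (1,1,0) ⇒ d ≤ -1.
Bound -1 < 0, so the key equation has no polynomial solution.

none (Gosper's algorithm certifies no s_k)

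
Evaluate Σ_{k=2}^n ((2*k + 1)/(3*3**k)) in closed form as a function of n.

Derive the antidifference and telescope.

S(n) = 3**(-n - 1)*(3**n - n - 2)

Ratio r(k) = (2*k + 3)/(3*(2*k + 1)).
Normal form (A,B,C) = (1/3, 1, k + 1/2).
Key eq: (1/3)·f(k+1) = (1)·f(k) + (k + 1/2).
deg f ≤ 1 (via 0,0,1).
Match coefficients ⇒ f(k) = -3*(k + 1)/2.
Get s_k = R·t_k = (-k - 1)/3**k with R(k) = B(k−1)f(k)/C(k) = -3*(k + 1)/(2*k + 1).
Check: Δs_k = (2*k + 1)/(3*3**k). ✓
Σ_(k=2)^n t_k = s_(n+1) − s_(2) = (3**(-n - 1)*(-n - 2)) − (-1/3), i.e. 3**(-n - 1)*(3**n - n - 2).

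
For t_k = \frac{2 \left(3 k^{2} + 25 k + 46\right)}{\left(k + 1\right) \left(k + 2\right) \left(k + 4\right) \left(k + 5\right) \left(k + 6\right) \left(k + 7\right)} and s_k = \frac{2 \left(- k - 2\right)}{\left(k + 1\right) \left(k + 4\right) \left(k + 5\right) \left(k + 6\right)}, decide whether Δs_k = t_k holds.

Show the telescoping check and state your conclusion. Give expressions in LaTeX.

Invalid: residual \frac{12 \left(- 2 k - 5\right)}{k^{6} + 25 k^{5} + 247 k^{4} + 1219 k^{3} + 3112 k^{2} + 3796 k + 1680} ≠ 0.

s_(k+1) = 2*(-k - 3)/((k + 2)*(k + 5)*(k + 6)*(k + 7))
s_(k+1) − s_k = 2*(3*k**2 + 13*k + 16)/(k**6 + 25*k**5 + 247*k**4 + 1219*k**3 + 3112*k**2 + 3796*k + 1680)
(s_(k+1) − s_k) − t_k = 12*(-2*k - 5)/(k**6 + 25*k**5 + 247*k**4 + 1219*k**3 + 3112*k**2 + 3796*k + 1680)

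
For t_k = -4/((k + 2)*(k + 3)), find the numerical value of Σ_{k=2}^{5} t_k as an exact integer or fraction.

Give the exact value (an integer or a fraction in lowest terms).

Σ = -1/2

Step 1: r(k) = (k + 2)/(k + 4).
Factor: A=k + 2; B=k + 4; C=1.
Key eq: (k + 2)·f(k+1) = (k + 3)·f(k) + (1).
d = 1 from the (1,1,0) case.
A polynomial solution: f(k) = k/2.
Get s_k = R·t_k = -2*k/(k + 2) with R(k) = B(k−1)f(k)/C(k) = k*(k + 3)/2.
Check: Δs_k = -4/(k**2 + 5*k + 6). ✓
Σ_(k=2)^(5) t_k = s_(6) − s_(2) = -3/2 − (-1) = -1/2.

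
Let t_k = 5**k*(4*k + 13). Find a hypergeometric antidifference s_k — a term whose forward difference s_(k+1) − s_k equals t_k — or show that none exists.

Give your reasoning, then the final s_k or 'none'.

s_k = 5**k*(k + 2)

t_(k+1)/t_k = 5*(4*k + 17)/(4*k + 13).
Normal form (A,B,C) = (5, 1, k + 13/4).
Key eq: (5)·f(k+1) = (1)·f(k) + (k + 13/4).
d = 1 from the (0,0,1) case.
Solving with deg f ≤ 1: f(k) = (k + 2)/4.
Certificate R = B(k−1)f/C = (k + 2)/(4*k + 13) gives s_k = 5**k*(k + 2).
s_(k+1) − s_k = 5**k*(4*k + 13) = t_k.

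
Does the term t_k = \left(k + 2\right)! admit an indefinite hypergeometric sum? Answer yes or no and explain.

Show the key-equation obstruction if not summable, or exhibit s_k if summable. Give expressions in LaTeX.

No. Not Gosper-summable.

Ratio r(k) = k + 3.
A = k + 3, B = 1, C = 1.
f must satisfy (k + 3)·f(k+1) − (1)·f(k) = 1.
d = -1 from the (1,0,0) case.
Negative degree bound (-1): no f exists, t_k not Gosper-summable.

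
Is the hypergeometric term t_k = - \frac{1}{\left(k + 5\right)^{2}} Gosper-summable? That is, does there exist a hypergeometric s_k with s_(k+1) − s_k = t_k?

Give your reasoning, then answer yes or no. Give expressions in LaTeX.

No — key equation has no polynomial f.

Step 1: r(k) = (k + 5)**2/(k + 6)**2.
A = k**2 + 10*k + 25, B = k**2 + 12*k + 36, C = 1.
Key eq: (k**2 + 10*k + 25)·f(k+1) = (k**2 + 10*k + 25)·f(k) + (1).
Bound: deg f ≤ 0.
Write f(k) = c0. Then LHS − RHS = -1, requiring -1 = 0: contradictory. No certificate.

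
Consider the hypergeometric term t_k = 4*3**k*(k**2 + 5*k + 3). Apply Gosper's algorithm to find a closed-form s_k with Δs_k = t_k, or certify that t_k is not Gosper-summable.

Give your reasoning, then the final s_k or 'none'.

s_k = 3**k*(2*k**2 + 4*k - 3)

Step 1: r(k) = 3*(k**2 + 7*k + 9)/(k**2 + 5*k + 3).
Normal form (A,B,C) = (3, 1, k**2 + 5*k + 3).
Solve (3)·f(k+1) − (1)·f(k) = k**2 + 5*k + 3.
From deg A=0, deg B=0, deg C=2: d=2.
A polynomial solution: f(k) = (2*k**2 + 4*k - 3)/4.
So s_k = (B(k−1)f/C)·t_k = ((2*k**2 + 4*k - 3)/(4*(k**2 + 5*k + 3)))·t_k = 3**k*(2*k**2 + 4*k - 3).
Check: Δs_k = 4*3**k*(k**2 + 5*k + 3). ✓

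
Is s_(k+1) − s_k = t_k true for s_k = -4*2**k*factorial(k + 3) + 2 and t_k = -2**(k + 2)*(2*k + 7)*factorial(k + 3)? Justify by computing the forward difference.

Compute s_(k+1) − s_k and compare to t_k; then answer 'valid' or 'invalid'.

s_(k+1) = -4*2**(k + 1)*factorial(k + 4) + 2
s_(k+1) − s_k = -2**(k + 2)*(2*k + 7)*factorial(k + 3)
(s_(k+1) − s_k) − t_k = 0

valid; difference matches t_k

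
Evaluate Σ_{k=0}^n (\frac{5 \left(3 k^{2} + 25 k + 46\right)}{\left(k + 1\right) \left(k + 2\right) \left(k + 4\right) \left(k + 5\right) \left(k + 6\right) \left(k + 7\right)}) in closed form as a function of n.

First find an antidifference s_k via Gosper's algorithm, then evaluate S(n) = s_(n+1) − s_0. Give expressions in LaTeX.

S(n) = \frac{5 \left(n^{3} + 14 n^{2} + 59 n + 46\right)}{24 \left(n^{3} + 14 n^{2} + 59 n + 70\right)}

Step 1: r(k) = (k + 1)*(k + 4)*(25*k + 3*(k + 1)**2 + 71)/((k + 3)*(k + 8)*(3*k**2 + 25*k + 46)).
So A=k + 1 and B=k + 8, with C=k**3 + 34*k**2/3 + 121*k/3 + 46.
f must satisfy (k + 1)·f(k+1) − (k + 7)·f(k) = k**3 + 34*k**2/3 + 121*k/3 + 46.
d = 6 from the (1,1,3) case.
Solve for f: f(k) = k*(k + 2)*(k + 3)*(k + 5)*(k**2 + 11*k + 34)/72 (degree 6 ≤ 6).
R(k) = B(k−1)·f(k)/C(k) = k*(k + 2)*(k + 5)*(k + 7)*(k**2 + 11*k + 34)/(24*(3*k**2 + 25*k + 46)); s_k = R·t_k = 5*k*(k**2 + 11*k + 34)/(24*(k**3 + 11*k**2 + 34*k + 24)).
Verify: 5*(3*k**2 + 25*k + 46)/(k**6 + 25*k**5 + 247*k**4 + 1219*k**3 + 3112*k**2 + 3796*k + 1680) matches t_k.
Evaluate: s_(n+1) = 5*(n**3 + 14*n**2 + 59*n + 46)/(24*(n**3 + 14*n**2 + 59*n + 70)); subtract s_(0) = 0 ⇒ S(n) = 5*(n**3 + 14*n**2 + 59*n + 46)/(24*(n**3 + 14*n**2 + 59*n + 70)).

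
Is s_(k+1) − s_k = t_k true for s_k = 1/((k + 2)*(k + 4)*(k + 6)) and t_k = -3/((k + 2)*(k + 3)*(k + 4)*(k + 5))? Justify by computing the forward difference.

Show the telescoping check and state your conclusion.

s_(k+1) = 1/((k + 3)*(k + 5)*(k + 7))
s_(k+1) − s_k = 1/((k + 3)*(k + 5)*(k + 7)) - 1/((k + 2)*(k + 4)*(k + 6))
(s_(k+1) − s_k) − t_k = 3*(4*k + 23)/(k**6 + 27*k**5 + 295*k**4 + 1665*k**3 + 5104*k**2 + 8028*k + 5040)

Invalid: residual 3*(4*k + 23)/(k**6 + 27*k**5 + 295*k**4 + 1665*k**3 + 5104*k**2 + 8028*k + 5040) ≠ 0.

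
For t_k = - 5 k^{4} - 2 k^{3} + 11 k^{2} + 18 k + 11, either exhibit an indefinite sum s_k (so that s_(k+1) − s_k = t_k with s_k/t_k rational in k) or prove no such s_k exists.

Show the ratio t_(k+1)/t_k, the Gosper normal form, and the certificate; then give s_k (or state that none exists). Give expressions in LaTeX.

Step 1: r(k) = (5*k**4 + 22*k**3 + 25*k**2 - 14*k - 33)/(5*k**4 + 2*k**3 - 11*k**2 - 18*k - 11).
Gosper form: A/B · C(k+1)/C(k) with A=1, B=1, C=k**4 + 2*k**3/5 - 11*k**2/5 - 18*k/5 - 11/5.
Key eq: (1)·f(k+1) = (1)·f(k) + (k**4 + 2*k**3/5 - 11*k**2/5 - 18*k/5 - 11/5).
d = 5 from the (0,0,4) case.
Solving with deg f ≤ 5: f(k) = k*(k**4 - 2*k**3 - 3*k**2 - 3*k - 4)/5.
So s_k = (B(k−1)f/C)·t_k = (k*(k**4 - 2*k**3 - 3*k**2 - 3*k - 4)/(5*k**4 + 2*k**3 - 11*k**2 - 18*k - 11))·t_k = k*(-k**4 + 2*k**3 + 3*k**2 + 3*k + 4).
Check: Δs_k = -5*k**4 - 2*k**3 + 11*k**2 + 18*k + 11. ✓

s_k = k \left(- k^{4} + 2 k^{3} + 3 k^{2} + 3 k + 4\right)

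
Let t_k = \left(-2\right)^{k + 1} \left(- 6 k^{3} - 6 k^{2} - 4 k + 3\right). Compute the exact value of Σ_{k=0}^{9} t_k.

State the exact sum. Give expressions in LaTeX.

Σ = -3684354

Compute t_(k+1)/t_k: get 2*(-6*k**3 - 24*k**2 - 34*k - 13)/(6*k**3 + 6*k**2 + 4*k - 3).
Take A(k)=-2, B(k)=1, C(k)=k**3 + k**2 + 2*k/3 - 1/2.
Set up (-2)·f(k+1) − (1)·f(k) − (k**3 + k**2 + 2*k/3 - 1/2) = 0.
deg f ≤ 3 (via 0,0,3).
Solving with deg f ≤ 3: f(k) = -(2*k**3 - 2*k**2 - 1)/6.
Get s_k = R·t_k = (-2)**(k + 1)*(2*k**3 - 2*k**2 - 1) with R(k) = B(k−1)f(k)/C(k) = -(2*k**3 - 2*k**2 - 1)/(6*k**3 + 6*k**2 + 4*k - 3).
Check: Δs_k = (-2)**(k + 1)*(-6*k**3 - 6*k**2 - 4*k + 3). ✓
Σ_(k=0)^(9) t_k = s_(10) − s_(0) = -3684352 − (2) = -3684354.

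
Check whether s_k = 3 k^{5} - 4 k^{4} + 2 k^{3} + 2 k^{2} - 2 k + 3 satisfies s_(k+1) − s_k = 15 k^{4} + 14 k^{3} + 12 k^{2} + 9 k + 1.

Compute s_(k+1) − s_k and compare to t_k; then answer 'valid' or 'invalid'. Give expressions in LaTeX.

s_(k+1) = 3*k**5 + 11*k**4 + 16*k**3 + 14*k**2 + 7*k + 4
s_(k+1) − s_k = 15*k**4 + 14*k**3 + 12*k**2 + 9*k + 1
(s_(k+1) − s_k) − t_k = 0

Valid — Δs_k = t_k.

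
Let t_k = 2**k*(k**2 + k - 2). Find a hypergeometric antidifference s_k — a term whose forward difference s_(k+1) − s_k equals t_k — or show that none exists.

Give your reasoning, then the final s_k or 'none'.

s_k = 2**k*(k**2 - 3*k + 2)

t_(k+1)/t_k = 2*k*(k + 3)/(k**2 + k - 2).
Normal form (A,B,C) = (2, 1, k**2 + k - 2).
Solve (2)·f(k+1) − (1)·f(k) = k**2 + k - 2.
d = 2 from the (0,0,2) case.
Solve for f: f(k) = (k - 2)*(k - 1) (degree 2 ≤ 2).
Certificate R = B(k−1)f/C = (k - 2)/(k + 2) gives s_k = 2**k*(k**2 - 3*k + 2).
Δs = 2**k*(k**2 + k - 2), as required.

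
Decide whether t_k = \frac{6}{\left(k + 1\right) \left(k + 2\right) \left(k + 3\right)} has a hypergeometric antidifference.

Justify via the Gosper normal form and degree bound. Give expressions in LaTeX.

Step 1: r(k) = (k + 1)/(k + 4).
So A=k + 1 and B=k + 4, with C=1.
Need (k + 1)·f(k+1) − (k + 3)·f(k) = 1.
deg f ≤ 2 (via 1,1,0).
A polynomial solution: f(k) = k*(k + 3)/4.
Certificate R = B(k−1)f/C = k*(k + 3)**2/4 gives s_k = 3*k*(k + 3)/(2*(k + 1)*(k + 2)).
Check: Δs_k = 6/(k**3 + 6*k**2 + 11*k + 6). ✓

Yes. s_k = \frac{3 k \left(k + 3\right)}{2 \left(k + 1\right) \left(k + 2\right)}.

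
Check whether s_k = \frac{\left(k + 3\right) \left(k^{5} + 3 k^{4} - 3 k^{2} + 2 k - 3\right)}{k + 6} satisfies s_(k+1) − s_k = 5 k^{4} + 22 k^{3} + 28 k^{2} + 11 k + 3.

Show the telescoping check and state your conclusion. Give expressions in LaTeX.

s_(k+1) = k*(k**5 + 12*k**4 + 54*k**3 + 113*k**2 + 113*k + 52)/(k + 7)
s_(k+1) − s_k = (5*k**6 + 75*k**5 + 377*k**4 + 819*k**3 + 776*k**2 + 300*k + 63)/(k**2 + 13*k + 42)
(s_(k+1) − s_k) − t_k = 3*(-4*k**5 - 49*k**4 - 160*k**3 - 182*k**2 - 67*k - 21)/(k**2 + 13*k + 42)

Invalid: residual \frac{3 \left(- 4 k^{5} - 49 k^{4} - 160 k^{3} - 182 k^{2} - 67 k - 21\right)}{k^{2} + 13 k + 42} ≠ 0.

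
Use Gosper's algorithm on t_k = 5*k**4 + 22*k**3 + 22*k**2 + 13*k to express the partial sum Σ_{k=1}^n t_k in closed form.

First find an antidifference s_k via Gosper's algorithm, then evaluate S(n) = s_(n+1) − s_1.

The ratio is (5*k**4 + 42*k**3 + 118*k**2 + 143*k + 62)/(k*(5*k**3 + 22*k**2 + 22*k + 13)).
Normal form (A,B,C) = (1, 1, k**4 + 22*k**3/5 + 22*k**2/5 + 13*k/5).
Need (1)·f(k+1) − (1)·f(k) = k**4 + 22*k**3/5 + 22*k**2/5 + 13*k/5.
deg f ≤ 5 (via 0,0,4).
Coefficient equations give f(k) = k*(k - 1)*(k**3 + 4*k**2 + 2*k + 3)/5.
R(k) = B(k−1)·f(k)/C(k) = (k - 1)*(k**3 + 4*k**2 + 2*k + 3)/(5*k**3 + 22*k**2 + 22*k + 13); s_k = R·t_k = k*(k**4 + 3*k**3 - 2*k**2 + k - 3).
Verify: k*(5*k**3 + 22*k**2 + 22*k + 13) matches t_k.
s_(n+1) = n*(n**4 + 8*n**3 + 20*n**2 + 23*n + 10) and s_(1) = 0, so S(n) = n*(n**4 + 8*n**3 + 20*n**2 + 23*n + 10).

S(n) = n*(n**4 + 8*n**3 + 20*n**2 + 23*n + 10)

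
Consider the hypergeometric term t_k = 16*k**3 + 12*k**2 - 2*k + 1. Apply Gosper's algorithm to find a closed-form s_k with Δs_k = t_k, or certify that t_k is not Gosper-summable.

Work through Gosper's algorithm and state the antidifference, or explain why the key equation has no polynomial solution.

s_k = k*(4*k**3 - 4*k**2 - 3*k + 4)

t_(k+1)/t_k = (16*k**3 + 60*k**2 + 70*k + 27)/(16*k**3 + 12*k**2 - 2*k + 1).
Normal form (A,B,C) = (1, 1, k**3 + 3*k**2/4 - k/8 + 1/16).
Set up (1)·f(k+1) − (1)·f(k) − (k**3 + 3*k**2/4 - k/8 + 1/16) = 0.
Bound: deg f ≤ 4.
A polynomial solution: f(k) = k*(4*k**3 - 4*k**2 - 3*k + 4)/16.
Certificate R = B(k−1)f/C = k*(4*k**3 - 4*k**2 - 3*k + 4)/(16*k**3 + 12*k**2 - 2*k + 1) gives s_k = k*(4*k**3 - 4*k**2 - 3*k + 4).
s_(k+1) − s_k = 16*k**3 + 12*k**2 - 2*k + 1 = t_k.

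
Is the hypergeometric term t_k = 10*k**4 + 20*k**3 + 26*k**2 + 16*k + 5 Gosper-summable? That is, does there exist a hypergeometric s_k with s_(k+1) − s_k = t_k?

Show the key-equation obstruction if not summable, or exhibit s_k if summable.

Yes. s_k = 2*k**5 + 2*k**3 + k.

Compute t_(k+1)/t_k: get (10*k**4 + 60*k**3 + 146*k**2 + 168*k + 77)/(10*k**4 + 20*k**3 + 26*k**2 + 16*k + 5).
Factor: A=1; B=1; C=k**4 + 2*k**3 + 13*k**2/5 + 8*k/5 + 1/2.
Solve (1)·f(k+1) − (1)·f(k) = k**4 + 2*k**3 + 13*k**2/5 + 8*k/5 + 1/2.
Bound: deg f ≤ 5.
Solve for f: f(k) = k*(2*k**4 + 2*k**2 + 1)/10 (degree 5 ≤ 5).
So s_k = (B(k−1)f/C)·t_k = (k*(2*k**4 + 2*k**2 + 1)/(10*k**4 + 20*k**3 + 26*k**2 + 16*k + 5))·t_k = 2*k**5 + 2*k**3 + k.
Verify: 10*k**4 + 20*k**3 + 26*k**2 + 16*k + 5 matches t_k.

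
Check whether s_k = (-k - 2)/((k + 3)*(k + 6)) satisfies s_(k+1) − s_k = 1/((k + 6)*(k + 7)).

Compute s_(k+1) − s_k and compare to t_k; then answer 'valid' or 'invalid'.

Invalid: residual 2*(-k - 5)/(k**4 + 20*k**3 + 145*k**2 + 450*k + 504) ≠ 0.

s_(k+1) = (-k - 3)/((k + 4)*(k + 7))
s_(k+1) − s_k = (k**2 + 5*k + 2)/(k**4 + 20*k**3 + 145*k**2 + 450*k + 504)
(s_(k+1) − s_k) − t_k = 2*(-k - 5)/(k**4 + 20*k**3 + 145*k**2 + 450*k + 504)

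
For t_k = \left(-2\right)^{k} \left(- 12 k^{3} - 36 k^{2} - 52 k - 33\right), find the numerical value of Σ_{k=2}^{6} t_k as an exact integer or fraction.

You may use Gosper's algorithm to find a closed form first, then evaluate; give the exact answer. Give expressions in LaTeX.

Σ = -204908

Step 1: r(k) = 2*(-12*k**3 - 72*k**2 - 160*k - 133)/(12*k**3 + 36*k**2 + 52*k + 33).
Take A(k)=-2, B(k)=1, C(k)=k**3 + 3*k**2 + 13*k/3 + 11/4.
Solve (-2)·f(k+1) − (1)·f(k) = k**3 + 3*k**2 + 13*k/3 + 11/4.
From deg A=0, deg B=0, deg C=3: d=3.
Solving with deg f ≤ 3: f(k) = -(4*k**3 + 4*k**2 + 4*k + 3)/12.
Certificate R = B(k−1)f/C = -(4*k**3 + 4*k**2 + 4*k + 3)/(12*k**3 + 36*k**2 + 52*k + 33) gives s_k = (-2)**k*(4*k**3 + 4*k**2 + 4*k + 3).
Δs = (-2)**k*(-12*k**3 - 36*k**2 - 52*k - 33), as required.
Sum = s_(7) − s_(2); s_(7) = -204672, s_(2) = 236 ⇒ -204908.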